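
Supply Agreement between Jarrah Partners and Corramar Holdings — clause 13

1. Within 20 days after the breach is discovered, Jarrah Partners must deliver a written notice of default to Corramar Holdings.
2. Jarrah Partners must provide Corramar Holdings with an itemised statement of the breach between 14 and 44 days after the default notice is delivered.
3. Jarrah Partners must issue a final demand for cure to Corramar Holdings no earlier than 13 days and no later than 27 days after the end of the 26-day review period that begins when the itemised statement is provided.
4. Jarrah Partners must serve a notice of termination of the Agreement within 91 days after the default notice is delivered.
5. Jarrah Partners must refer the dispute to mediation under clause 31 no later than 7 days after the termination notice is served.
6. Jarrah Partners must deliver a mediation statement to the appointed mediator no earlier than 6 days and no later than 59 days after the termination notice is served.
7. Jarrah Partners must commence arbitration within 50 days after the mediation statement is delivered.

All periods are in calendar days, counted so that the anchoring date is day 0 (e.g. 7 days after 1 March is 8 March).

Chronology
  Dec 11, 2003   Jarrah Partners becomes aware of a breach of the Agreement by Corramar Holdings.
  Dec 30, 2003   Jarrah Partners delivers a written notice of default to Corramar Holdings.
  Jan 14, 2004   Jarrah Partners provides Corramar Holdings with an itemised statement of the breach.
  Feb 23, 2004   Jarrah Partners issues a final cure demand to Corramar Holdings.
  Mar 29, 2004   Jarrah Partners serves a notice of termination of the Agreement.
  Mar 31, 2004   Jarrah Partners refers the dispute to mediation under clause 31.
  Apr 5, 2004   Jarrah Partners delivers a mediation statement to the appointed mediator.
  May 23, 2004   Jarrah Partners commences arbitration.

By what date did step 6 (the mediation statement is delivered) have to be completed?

May 27, 2004

Step 6 runs from Mar 29, 2004, when the termination notice is served. The window is 6–59 days after Mar 29, 2004; it closes on May 27, 2004.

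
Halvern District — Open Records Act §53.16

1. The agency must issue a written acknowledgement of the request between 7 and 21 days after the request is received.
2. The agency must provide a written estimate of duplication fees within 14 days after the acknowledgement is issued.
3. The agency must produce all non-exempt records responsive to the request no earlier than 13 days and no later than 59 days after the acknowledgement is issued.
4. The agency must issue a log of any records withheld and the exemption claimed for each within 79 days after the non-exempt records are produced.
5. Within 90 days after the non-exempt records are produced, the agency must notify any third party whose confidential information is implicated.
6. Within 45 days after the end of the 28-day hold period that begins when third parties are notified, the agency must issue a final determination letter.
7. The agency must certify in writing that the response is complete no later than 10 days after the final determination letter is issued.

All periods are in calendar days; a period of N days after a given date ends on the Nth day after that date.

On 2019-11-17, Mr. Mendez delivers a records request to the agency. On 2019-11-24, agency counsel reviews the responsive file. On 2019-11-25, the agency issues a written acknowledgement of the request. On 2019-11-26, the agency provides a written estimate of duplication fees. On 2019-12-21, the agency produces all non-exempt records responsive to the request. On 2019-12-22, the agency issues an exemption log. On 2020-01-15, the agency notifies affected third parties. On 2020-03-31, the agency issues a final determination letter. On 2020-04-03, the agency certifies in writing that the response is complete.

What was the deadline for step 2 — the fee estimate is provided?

2019-12-09

Step 2 runs from 2019-11-25, when the acknowledgement is issued. 14 days after 2019-11-25 is 2019-12-09.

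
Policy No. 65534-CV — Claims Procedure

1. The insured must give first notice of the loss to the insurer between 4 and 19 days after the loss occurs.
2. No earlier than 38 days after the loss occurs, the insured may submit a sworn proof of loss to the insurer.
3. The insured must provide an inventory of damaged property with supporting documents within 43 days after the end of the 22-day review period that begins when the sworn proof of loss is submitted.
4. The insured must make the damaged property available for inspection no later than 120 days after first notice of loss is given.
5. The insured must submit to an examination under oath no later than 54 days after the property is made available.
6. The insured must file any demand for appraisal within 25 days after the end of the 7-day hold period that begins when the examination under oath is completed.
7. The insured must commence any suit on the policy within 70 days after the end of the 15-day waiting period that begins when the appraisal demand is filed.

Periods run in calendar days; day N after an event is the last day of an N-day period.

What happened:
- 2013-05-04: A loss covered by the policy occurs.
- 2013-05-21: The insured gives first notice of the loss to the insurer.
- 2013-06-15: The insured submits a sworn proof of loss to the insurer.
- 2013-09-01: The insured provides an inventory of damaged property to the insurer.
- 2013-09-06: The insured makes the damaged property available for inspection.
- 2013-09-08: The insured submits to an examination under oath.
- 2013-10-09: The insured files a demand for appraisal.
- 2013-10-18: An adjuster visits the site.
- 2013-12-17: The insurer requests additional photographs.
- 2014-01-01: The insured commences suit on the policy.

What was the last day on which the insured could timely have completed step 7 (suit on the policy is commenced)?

2014-01-02

The appraisal demand is filed on 2013-10-09; the 15-day waiting period therefore ends 2013-10-24, and step 7 runs from that date. 70 days after 2013-10-24 is 2014-01-02.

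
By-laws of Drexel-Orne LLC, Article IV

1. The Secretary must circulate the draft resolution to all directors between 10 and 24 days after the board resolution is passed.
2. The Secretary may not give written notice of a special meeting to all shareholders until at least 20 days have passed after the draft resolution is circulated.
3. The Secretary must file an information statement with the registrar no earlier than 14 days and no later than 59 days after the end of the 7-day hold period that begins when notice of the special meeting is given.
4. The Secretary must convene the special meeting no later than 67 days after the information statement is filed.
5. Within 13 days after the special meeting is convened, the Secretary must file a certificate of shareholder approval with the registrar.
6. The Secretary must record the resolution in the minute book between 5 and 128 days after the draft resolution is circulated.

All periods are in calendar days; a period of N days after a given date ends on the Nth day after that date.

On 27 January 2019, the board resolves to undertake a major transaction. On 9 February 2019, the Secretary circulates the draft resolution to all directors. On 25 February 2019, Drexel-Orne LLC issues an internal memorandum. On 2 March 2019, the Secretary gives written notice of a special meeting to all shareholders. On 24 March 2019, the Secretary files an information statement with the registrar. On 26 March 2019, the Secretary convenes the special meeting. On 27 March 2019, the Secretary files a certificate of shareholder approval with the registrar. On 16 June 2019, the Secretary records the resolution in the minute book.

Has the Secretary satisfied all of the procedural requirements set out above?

Yes

(1) the permitted window runs from 27 January 2019 + 10 = 6 February 2019 to 27 January 2019 + 24 = 20 February 2019; done 9 February 2019 — within the window.
(2) permitted from 9 February 2019 + 20 days = 1 March 2019 onward; done 2 March 2019, after the minimum wait.
(3) the permitted window runs from 9 March 2019 + 14 = 23 March 2019 to 9 March 2019 + 59 = 7 May 2019; done 24 March 2019 — within the window.
(4) due by 24 March 2019 + 67 days = 30 May 2019; 26 March 2019 is within that limit.
(5) due by 26 March 2019 + 13 days = 8 April 2019; 27 March 2019 is within that limit.
(6) the permitted window runs from 9 February 2019 + 5 = 14 February 2019 to 9 February 2019 + 128 = 17 June 2019; done 16 June 2019, which is between those dates.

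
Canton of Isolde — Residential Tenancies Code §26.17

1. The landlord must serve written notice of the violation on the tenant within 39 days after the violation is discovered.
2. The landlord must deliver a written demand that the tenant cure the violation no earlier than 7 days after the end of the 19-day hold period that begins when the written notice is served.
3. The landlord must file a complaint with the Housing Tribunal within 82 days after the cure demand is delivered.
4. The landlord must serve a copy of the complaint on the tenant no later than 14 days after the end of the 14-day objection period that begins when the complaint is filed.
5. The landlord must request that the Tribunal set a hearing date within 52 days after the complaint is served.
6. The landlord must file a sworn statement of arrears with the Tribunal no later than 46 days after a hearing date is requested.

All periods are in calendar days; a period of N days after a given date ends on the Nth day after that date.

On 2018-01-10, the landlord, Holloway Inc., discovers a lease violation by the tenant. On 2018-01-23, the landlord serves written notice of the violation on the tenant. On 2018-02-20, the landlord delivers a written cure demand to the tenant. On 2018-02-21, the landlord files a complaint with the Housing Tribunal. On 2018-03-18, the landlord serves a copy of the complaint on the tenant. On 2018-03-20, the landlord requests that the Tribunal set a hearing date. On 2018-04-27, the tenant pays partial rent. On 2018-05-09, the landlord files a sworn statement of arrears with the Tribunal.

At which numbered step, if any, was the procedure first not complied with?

Step 6

Step 1 — counting 39 days from 2018-01-10 (when the violation is discovered) gives a deadline of 2018-02-18; done 2018-01-23 — timely.
Step 2 — must wait 7 days from 2018-02-11 (end of the 19-day hold period, which began when the written notice is served on 2018-01-23), so not before 2018-02-18; 2018-02-20 is on or after that date.
Step 3 — counting 82 days from 2018-02-20 (when the cure demand is delivered) gives a deadline of 2018-05-13; completed 2018-02-21, before the deadline.
Step 4 — counting 14 days from 2018-03-07 (end of the 14-day objection period, which began when the complaint is filed on 2018-02-21) gives a deadline of 2018-03-21; completed 2018-03-18, before the deadline.
Step 5 — counting 52 days from 2018-03-18 (when the complaint is served) gives a deadline of 2018-05-09; completed 2018-03-20, before the deadline.
Step 6 — counting 46 days from 2018-03-20 (when a hearing date is requested) gives a deadline of 2018-05-05; 2018-05-09 misses that deadline by 4 days.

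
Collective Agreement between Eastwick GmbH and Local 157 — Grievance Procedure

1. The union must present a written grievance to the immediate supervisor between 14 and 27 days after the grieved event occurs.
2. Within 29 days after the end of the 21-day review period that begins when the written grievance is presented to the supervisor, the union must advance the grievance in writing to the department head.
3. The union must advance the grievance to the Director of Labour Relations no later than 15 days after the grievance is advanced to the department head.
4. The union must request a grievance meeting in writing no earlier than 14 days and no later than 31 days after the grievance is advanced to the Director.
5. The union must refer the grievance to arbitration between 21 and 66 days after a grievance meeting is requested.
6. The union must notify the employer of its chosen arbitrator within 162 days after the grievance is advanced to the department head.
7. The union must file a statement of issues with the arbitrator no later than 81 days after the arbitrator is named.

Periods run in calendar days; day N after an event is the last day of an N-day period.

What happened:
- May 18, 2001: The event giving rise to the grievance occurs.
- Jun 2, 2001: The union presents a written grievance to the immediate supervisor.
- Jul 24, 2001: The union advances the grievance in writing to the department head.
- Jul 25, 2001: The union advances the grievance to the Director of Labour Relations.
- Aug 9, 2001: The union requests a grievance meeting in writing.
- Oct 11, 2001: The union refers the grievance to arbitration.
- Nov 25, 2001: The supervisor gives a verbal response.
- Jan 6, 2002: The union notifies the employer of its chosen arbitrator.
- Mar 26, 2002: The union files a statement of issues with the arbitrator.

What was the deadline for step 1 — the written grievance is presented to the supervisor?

Jun 14, 2001

Step 1 runs from May 18, 2001, when the grieved event occurs. The window is 14–27 days after May 18, 2001; it closes on Jun 14, 2001.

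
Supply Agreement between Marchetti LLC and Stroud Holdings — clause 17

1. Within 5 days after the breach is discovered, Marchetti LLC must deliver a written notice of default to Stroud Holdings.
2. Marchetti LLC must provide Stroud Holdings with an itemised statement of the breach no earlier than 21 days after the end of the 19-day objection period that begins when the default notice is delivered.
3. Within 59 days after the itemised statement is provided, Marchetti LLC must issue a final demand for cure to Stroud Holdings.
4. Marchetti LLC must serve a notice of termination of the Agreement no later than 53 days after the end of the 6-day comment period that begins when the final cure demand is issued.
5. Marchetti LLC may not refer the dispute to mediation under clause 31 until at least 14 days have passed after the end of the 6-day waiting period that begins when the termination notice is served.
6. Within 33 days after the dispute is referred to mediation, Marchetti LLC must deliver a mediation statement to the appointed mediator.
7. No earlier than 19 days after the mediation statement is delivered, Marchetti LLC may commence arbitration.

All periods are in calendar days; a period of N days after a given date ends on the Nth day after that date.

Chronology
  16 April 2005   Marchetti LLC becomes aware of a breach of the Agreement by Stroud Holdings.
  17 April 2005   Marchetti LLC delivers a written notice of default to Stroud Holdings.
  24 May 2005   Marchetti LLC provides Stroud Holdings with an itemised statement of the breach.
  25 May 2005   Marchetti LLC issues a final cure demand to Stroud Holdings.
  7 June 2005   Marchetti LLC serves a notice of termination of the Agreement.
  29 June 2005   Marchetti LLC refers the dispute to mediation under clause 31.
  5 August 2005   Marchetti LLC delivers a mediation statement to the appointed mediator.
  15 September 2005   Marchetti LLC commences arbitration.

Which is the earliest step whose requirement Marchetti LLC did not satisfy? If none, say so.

Step 1: 5 days after 16 April 2005 (when the breach is discovered) is 21 April 2005; 17 April 2005 is within that limit.
Step 2: the earliest permitted date is 21 days after 6 May 2005 (end of the 19-day objection period, which began when the default notice is delivered on 17 April 2005), i.e. 27 May 2005; done 24 May 2005 — 3 days too early.

Step 2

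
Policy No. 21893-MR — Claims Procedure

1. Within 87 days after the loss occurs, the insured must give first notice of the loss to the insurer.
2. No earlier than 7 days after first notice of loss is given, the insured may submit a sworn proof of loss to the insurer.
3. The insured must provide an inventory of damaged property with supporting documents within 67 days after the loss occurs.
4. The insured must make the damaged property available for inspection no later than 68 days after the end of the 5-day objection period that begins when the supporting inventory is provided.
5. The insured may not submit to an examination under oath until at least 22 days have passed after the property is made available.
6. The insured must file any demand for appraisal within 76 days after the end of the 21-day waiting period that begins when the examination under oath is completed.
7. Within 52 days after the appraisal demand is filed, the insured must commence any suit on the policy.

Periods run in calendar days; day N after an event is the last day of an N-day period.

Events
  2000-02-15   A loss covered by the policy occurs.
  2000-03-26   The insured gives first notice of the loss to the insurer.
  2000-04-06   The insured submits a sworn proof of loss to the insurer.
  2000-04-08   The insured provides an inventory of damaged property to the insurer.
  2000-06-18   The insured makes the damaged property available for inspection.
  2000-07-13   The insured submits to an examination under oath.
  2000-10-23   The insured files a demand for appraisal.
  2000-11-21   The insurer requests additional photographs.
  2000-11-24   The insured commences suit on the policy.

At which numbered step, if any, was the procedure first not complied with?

Step 1: 87 days after 2000-02-15 (when the loss occurs) is 2000-05-12; done 2000-03-26 — timely.
Step 2: the earliest permitted date is 7 days after 2000-03-26 (when first notice of loss is given), i.e. 2000-04-02; done 2000-04-06, after the minimum wait.
Step 3: 67 days after 2000-02-15 (when the loss occurs) is 2000-04-22; 2000-04-08 is within that limit.
Step 4: 68 days after 2000-04-13 (end of the 5-day objection period, which began when the supporting inventory is provided on 2000-04-08) is 2000-06-20; done 2000-06-18 — timely.
Step 5: the earliest permitted date is 22 days after 2000-06-18 (when the property is made available), i.e. 2000-07-10; 2000-07-13 is on or after that date.
Step 6: 76 days after 2000-08-03 (end of the 21-day waiting period, which began when the examination under oath is completed on 2000-07-13) is 2000-10-18; not done until 2000-10-23, 5 days after the deadline.
The analysis stops there.

Step 6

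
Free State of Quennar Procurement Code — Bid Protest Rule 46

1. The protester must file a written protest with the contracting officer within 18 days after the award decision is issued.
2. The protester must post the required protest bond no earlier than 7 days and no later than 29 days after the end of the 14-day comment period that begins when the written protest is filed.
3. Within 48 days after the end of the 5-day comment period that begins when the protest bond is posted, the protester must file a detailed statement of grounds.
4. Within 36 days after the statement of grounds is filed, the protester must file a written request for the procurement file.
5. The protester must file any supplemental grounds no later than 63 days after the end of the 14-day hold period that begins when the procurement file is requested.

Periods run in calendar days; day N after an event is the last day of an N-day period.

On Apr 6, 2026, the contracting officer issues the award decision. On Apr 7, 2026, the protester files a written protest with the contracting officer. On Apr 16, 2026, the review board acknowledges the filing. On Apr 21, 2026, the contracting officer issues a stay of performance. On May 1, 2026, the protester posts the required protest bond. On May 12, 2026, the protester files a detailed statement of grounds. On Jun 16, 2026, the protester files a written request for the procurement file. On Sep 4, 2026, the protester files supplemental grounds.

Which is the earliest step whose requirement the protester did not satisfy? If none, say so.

Step 1: 18 days after Apr 6, 2026 (when the award decision is issued) is Apr 24, 2026; Apr 7, 2026 is within that limit.
Step 2: the window is 7–29 days after Apr 21, 2026 (end of the 14-day comment period, which began when the written protest is filed on Apr 7, 2026), so Apr 28, 2026 through May 20, 2026; done May 1, 2026, which is between those dates.
Step 3: 48 days after May 6, 2026 (end of the 5-day comment period, which began when the protest bond is posted on May 1, 2026) is Jun 23, 2026; completed May 12, 2026, before the deadline.
Step 4: 36 days after May 12, 2026 (when the statement of grounds is filed) is Jun 17, 2026; done Jun 16, 2026 — timely.
Step 5: 63 days after Jun 30, 2026 (end of the 14-day hold period, which began when the procurement file is requested on Jun 16, 2026) is Sep 1, 2026; Sep 4, 2026 misses that deadline by 3 days.
That is the first point of non-compliance.

Step 5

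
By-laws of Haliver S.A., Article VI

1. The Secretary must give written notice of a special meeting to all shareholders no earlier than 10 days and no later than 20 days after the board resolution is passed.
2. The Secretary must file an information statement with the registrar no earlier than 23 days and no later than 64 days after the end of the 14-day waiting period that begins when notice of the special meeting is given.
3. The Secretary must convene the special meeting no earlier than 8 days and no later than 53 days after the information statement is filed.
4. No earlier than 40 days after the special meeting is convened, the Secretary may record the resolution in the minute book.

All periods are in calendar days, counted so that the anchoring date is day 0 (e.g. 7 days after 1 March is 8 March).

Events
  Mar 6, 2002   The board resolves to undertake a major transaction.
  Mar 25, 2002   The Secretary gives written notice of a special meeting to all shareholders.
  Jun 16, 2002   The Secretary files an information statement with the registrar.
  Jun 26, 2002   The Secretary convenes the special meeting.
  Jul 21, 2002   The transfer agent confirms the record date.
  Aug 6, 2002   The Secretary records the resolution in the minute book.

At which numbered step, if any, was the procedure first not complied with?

Step 2

(1) the permitted window runs from Mar 6, 2002 + 10 = Mar 16, 2002 to Mar 6, 2002 + 20 = Mar 26, 2002; done Mar 25, 2002, which is between those dates.
(2) the permitted window runs from Apr 8, 2002 + 23 = May 1, 2002 to Apr 8, 2002 + 64 = Jun 11, 2002; Jun 16, 2002 is 5 days past the end of the window.
The analysis stops there.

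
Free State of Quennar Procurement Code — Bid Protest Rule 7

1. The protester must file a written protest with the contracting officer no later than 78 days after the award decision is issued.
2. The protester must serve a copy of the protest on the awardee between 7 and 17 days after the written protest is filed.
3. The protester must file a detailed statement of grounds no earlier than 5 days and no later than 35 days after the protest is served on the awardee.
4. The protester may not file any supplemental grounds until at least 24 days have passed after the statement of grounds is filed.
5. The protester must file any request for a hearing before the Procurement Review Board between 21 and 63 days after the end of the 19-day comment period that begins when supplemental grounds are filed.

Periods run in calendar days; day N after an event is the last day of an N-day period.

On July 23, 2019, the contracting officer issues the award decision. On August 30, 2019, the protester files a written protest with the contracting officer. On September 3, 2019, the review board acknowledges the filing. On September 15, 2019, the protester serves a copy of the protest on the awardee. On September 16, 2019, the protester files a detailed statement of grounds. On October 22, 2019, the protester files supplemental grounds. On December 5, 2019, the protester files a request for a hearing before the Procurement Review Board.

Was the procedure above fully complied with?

No

Step 1: 78 days after July 23, 2019 (when the award decision is issued) is October 9, 2019; completed August 30, 2019, before the deadline.
Step 2: the window is 7–17 days after August 30, 2019 (when the written protest is filed), so September 6, 2019 through September 16, 2019; done September 15, 2019, which is between those dates.
Step 3: the window is 5–35 days after September 15, 2019 (when the protest is served on the awardee), so September 20, 2019 through October 20, 2019; done September 16, 2019 — 4 days before the window opened.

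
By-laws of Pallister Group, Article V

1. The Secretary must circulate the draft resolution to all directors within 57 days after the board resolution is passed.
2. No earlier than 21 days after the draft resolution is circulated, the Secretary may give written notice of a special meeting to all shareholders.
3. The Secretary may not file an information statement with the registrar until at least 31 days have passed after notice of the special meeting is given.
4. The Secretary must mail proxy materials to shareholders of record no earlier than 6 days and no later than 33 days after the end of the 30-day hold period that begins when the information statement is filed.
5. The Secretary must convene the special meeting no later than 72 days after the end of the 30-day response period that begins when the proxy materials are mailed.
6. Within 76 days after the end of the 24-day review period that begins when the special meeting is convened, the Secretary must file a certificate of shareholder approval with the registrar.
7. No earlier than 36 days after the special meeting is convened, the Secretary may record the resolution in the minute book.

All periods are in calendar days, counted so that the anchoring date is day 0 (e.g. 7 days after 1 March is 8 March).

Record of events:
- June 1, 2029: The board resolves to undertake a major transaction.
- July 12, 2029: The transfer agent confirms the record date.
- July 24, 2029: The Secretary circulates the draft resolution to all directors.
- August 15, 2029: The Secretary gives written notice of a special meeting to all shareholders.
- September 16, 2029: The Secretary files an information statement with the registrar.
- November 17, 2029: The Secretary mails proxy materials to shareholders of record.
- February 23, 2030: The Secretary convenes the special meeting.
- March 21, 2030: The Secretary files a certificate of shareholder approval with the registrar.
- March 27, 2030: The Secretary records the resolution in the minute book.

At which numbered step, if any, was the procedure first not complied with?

Step 7

(1) due by June 1, 2029 + 57 days = July 28, 2029; July 24, 2029 is within that limit.
(2) permitted from July 24, 2029 + 21 days = August 14, 2029 onward; August 15, 2029 is on or after that date.
(3) permitted from August 15, 2029 + 31 days = September 15, 2029 onward; September 16, 2029 is on or after that date.
(4) the permitted window runs from October 16, 2029 + 6 = October 22, 2029 to October 16, 2029 + 33 = November 18, 2029; done November 17, 2029 — within the window.
(5) due by December 17, 2029 + 72 days = February 27, 2030; completed February 23, 2030, before the deadline.
(6) due by March 19, 2030 + 76 days = June 3, 2030; completed March 21, 2030, before the deadline.
(7) permitted from February 23, 2030 + 36 days = March 31, 2030 onward; done March 27, 2030 — 4 days too early.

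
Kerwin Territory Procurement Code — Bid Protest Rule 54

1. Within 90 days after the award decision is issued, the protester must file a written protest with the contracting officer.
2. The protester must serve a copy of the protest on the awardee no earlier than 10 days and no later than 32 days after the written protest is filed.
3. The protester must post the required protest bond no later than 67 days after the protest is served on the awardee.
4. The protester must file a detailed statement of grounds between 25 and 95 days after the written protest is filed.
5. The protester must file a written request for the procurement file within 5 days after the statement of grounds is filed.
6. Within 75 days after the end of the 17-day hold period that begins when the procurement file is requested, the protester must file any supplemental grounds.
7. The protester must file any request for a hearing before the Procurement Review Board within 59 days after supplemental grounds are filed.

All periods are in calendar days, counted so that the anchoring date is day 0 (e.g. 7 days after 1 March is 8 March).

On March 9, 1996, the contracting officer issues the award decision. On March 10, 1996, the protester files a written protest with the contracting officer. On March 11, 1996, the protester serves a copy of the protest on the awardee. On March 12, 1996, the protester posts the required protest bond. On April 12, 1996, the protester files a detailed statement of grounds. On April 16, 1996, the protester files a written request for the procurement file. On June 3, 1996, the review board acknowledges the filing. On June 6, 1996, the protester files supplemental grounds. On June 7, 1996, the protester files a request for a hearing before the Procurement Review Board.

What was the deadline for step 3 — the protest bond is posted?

Step 3 runs from March 11, 1996, when the protest is served on the awardee. 67 days after March 11, 1996 is May 17, 1996.

May 17, 1996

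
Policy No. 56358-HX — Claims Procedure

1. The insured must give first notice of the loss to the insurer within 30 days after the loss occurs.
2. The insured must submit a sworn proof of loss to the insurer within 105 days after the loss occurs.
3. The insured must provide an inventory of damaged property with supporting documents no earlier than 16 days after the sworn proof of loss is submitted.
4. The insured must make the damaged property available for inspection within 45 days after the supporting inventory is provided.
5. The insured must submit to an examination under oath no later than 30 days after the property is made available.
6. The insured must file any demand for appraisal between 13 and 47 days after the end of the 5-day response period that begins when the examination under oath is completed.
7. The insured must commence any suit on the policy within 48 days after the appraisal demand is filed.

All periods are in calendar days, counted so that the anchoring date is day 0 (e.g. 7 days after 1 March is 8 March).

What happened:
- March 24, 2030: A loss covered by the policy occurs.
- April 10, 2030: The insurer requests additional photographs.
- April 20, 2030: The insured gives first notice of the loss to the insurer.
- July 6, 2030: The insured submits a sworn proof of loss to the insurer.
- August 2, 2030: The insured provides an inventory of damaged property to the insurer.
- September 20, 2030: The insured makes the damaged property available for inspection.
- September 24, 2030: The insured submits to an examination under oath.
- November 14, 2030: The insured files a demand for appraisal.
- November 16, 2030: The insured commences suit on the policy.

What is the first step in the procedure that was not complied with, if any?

Step 1: 30 days after March 24, 2030 (when the loss occurs) is April 23, 2030; done April 20, 2030 — timely.
Step 2: 105 days after March 24, 2030 (when the loss occurs) is July 7, 2030; July 6, 2030 is within that limit.
Step 3: the earliest permitted date is 16 days after July 6, 2030 (when the sworn proof of loss is submitted), i.e. July 22, 2030; done August 2, 2030 — permitted.
Step 4: 45 days after August 2, 2030 (when the supporting inventory is provided) is September 16, 2030; done September 20, 2030 — 4 days late.

Step 4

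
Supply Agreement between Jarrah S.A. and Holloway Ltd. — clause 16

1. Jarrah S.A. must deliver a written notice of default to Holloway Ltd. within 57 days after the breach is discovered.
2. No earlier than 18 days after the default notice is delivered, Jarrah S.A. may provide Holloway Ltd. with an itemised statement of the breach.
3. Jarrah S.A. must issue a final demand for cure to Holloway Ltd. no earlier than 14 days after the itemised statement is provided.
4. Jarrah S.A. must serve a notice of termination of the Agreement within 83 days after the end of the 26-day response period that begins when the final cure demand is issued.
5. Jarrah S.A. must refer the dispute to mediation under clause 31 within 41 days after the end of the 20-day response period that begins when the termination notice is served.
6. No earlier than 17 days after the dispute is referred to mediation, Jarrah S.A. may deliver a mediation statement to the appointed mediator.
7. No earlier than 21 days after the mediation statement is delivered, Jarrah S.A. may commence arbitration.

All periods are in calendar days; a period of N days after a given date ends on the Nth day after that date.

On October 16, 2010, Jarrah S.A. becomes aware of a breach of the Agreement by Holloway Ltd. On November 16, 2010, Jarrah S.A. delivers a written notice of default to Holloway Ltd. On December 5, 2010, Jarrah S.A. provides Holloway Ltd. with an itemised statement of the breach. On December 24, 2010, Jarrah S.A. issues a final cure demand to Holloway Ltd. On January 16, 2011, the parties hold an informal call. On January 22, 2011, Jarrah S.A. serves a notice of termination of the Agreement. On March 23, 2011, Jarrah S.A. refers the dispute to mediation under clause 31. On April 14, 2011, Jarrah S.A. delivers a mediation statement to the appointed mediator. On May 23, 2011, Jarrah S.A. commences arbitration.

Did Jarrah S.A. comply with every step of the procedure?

Yes

(1) due by October 16, 2010 + 57 days = December 12, 2010; completed November 16, 2010, before the deadline.
(2) permitted from November 16, 2010 + 18 days = December 4, 2010 onward; done December 5, 2010, after the minimum wait.
(3) permitted from December 5, 2010 + 14 days = December 19, 2010 onward; done December 24, 2010, after the minimum wait.
(4) due by January 19, 2011 + 83 days = April 12, 2011; completed January 22, 2011, before the deadline.
(5) due by February 11, 2011 + 41 days = March 24, 2011; done March 23, 2011 — timely.
(6) permitted from March 23, 2011 + 17 days = April 9, 2011 onward; April 14, 2011 is on or after that date.
(7) permitted from April 14, 2011 + 21 days = May 5, 2011 onward; May 23, 2011 is on or after that date.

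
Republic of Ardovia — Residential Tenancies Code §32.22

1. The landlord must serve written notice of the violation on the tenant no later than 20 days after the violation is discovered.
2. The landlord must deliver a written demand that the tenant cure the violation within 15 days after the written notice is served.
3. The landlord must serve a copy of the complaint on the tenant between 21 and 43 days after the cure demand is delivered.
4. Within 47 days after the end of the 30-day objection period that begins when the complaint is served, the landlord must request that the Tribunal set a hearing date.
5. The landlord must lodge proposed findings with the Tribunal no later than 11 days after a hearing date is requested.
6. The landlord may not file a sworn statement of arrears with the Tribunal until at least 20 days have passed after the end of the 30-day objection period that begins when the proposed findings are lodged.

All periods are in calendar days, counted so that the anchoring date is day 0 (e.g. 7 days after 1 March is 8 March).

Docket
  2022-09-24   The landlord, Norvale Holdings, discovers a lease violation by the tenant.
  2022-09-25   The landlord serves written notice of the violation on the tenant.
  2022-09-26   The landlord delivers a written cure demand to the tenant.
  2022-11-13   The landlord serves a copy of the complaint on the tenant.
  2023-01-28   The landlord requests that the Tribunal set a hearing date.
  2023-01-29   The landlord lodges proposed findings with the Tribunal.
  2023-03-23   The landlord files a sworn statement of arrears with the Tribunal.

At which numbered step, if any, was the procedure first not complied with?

Step 3

(1) due by 2022-09-24 + 20 days = 2022-10-14; completed 2022-09-25, before the deadline.
(2) due by 2022-09-25 + 15 days = 2022-10-10; done 2022-09-26 — timely.
(3) the permitted window runs from 2022-09-26 + 21 = 2022-10-17 to 2022-09-26 + 43 = 2022-11-08; 2022-11-13 is 5 days past the end of the window.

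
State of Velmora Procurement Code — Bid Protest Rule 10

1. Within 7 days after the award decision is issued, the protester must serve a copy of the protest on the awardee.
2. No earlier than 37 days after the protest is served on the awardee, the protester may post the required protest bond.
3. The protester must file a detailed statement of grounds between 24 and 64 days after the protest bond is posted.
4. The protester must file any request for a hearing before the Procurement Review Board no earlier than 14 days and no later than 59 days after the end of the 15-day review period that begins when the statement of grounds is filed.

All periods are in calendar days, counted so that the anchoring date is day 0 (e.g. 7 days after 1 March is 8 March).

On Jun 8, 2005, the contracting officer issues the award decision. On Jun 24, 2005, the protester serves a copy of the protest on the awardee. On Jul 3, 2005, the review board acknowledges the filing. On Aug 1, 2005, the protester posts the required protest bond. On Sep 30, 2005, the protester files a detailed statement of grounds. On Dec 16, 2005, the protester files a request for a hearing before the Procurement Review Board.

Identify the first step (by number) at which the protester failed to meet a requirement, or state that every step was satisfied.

Step 1: 7 days after Jun 8, 2005 (when the award decision is issued) is Jun 15, 2005; done Jun 24, 2005 — 9 days late.
No need to go further; step 1 was not satisfied.

Step 1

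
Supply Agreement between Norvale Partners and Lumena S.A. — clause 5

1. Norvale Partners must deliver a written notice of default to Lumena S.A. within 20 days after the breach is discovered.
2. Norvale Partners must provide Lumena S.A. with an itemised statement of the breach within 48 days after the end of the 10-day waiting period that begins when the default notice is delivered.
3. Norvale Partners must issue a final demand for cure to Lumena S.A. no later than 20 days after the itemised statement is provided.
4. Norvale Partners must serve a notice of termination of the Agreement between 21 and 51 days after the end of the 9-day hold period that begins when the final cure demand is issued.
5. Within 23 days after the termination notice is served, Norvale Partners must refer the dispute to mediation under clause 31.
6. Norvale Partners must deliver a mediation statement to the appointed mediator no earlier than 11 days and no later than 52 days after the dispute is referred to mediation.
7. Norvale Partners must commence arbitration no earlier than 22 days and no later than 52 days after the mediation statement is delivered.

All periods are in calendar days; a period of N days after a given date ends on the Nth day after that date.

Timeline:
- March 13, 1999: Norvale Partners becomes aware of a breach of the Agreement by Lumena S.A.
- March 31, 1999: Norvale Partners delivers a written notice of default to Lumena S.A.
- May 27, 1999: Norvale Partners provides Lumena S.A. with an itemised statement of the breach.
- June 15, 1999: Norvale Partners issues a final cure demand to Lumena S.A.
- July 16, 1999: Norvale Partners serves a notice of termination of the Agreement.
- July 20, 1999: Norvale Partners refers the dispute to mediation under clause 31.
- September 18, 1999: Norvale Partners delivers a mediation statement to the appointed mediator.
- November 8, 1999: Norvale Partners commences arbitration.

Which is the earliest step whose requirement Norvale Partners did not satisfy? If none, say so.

Step 1 — counting 20 days from March 13, 1999 (when the breach is discovered) gives a deadline of April 2, 1999; March 31, 1999 is within that limit.
Step 2 — counting 48 days from April 10, 1999 (end of the 10-day waiting period, which began when the default notice is delivered on March 31, 1999) gives a deadline of May 28, 1999; completed May 27, 1999, before the deadline.
Step 3 — counting 20 days from May 27, 1999 (when the itemised statement is provided) gives a deadline of June 16, 1999; completed June 15, 1999, before the deadline.
Step 4 — 21 and 51 days from June 24, 1999 (end of the 9-day hold period, which began when the final cure demand is issued on June 15, 1999) are July 15, 1999 and August 14, 1999 respectively; July 16, 1999 falls inside that range.
Step 5 — counting 23 days from July 16, 1999 (when the termination notice is served) gives a deadline of August 8, 1999; July 20, 1999 is within that limit.
Step 6 — 11 and 52 days from July 20, 1999 (when the dispute is referred to mediation) are July 31, 1999 and September 10, 1999 respectively; September 18, 1999 is 8 days past the end of the window.

Step 6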